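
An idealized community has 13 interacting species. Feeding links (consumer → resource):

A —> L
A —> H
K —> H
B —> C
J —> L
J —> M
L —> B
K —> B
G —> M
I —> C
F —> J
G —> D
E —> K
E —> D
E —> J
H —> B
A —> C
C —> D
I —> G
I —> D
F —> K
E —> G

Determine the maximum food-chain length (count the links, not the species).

5 links

One longest chain: D → C → B → H → K → E.
It has 6 species and 5 links.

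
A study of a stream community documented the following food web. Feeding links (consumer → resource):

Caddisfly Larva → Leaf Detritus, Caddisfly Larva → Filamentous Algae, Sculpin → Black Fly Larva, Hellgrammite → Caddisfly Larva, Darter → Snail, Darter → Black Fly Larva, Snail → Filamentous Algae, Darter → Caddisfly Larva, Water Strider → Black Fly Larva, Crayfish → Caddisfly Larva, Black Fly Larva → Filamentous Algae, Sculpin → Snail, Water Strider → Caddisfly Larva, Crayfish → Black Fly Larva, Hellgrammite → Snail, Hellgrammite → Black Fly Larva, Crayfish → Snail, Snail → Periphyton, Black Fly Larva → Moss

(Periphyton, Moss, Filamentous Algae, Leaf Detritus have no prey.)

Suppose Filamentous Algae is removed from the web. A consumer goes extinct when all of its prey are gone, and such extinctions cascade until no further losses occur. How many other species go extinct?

Remove Filamentous Algae.
Every predator of it retains at least one other prey: Black Fly Larva still has Moss; Snail still has Periphyton; Caddisfly Larva still has Leaf Detritus.
No consumer loses all prey, so no secondary extinctions occur.

0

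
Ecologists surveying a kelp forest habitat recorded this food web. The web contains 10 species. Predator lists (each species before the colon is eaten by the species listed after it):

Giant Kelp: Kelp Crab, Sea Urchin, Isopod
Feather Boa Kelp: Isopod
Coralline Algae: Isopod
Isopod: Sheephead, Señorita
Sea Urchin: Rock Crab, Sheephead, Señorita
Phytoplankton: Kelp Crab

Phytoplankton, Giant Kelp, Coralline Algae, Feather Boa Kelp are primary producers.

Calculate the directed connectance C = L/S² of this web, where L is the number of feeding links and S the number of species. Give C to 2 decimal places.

The web has S = 10 species and L = 11 feeding links.
C = L / S² = 11 / 100 = 0.1100 ≈ 0.11.

C = 0.11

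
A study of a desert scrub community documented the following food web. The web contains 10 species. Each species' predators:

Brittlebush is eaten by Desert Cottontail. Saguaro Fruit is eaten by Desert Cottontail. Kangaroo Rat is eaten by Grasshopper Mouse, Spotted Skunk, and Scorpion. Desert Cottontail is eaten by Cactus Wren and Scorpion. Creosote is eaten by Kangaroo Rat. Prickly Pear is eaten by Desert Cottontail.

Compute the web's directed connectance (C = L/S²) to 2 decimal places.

The web has S = 10 species and L = 9 feeding links.
C = L / S² = 9 / 100 = 0.0900 ≈ 0.09.

C = 0.09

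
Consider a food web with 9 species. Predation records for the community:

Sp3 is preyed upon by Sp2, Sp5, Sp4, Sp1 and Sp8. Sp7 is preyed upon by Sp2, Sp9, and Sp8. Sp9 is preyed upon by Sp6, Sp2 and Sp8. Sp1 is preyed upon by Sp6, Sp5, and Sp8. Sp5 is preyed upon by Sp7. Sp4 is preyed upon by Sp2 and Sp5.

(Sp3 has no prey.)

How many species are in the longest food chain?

One longest chain: Sp3 → Sp1 → Sp5 → Sp7 → Sp9 → Sp6.
It has 6 species and 5 links.

6 species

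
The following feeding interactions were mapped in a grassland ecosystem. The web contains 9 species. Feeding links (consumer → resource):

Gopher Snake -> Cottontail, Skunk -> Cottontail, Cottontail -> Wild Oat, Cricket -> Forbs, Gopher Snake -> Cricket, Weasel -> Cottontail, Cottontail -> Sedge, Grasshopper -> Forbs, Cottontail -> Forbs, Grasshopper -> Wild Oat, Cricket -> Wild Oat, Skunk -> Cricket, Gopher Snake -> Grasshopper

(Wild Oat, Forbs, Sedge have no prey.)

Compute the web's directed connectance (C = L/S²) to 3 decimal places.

The web has S = 9 species and L = 13 feeding links.
C = L / S² = 13 / 81 = 0.1605 ≈ 0.160.

C = 0.160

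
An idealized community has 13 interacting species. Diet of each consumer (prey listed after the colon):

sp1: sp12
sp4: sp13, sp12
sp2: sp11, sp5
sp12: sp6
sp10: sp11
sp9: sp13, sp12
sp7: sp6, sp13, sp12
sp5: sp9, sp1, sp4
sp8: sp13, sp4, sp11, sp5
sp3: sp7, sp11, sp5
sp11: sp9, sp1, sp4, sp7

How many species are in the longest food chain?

5 species

One longest chain: sp6 → sp12 → sp9 → sp5 → sp3.
It has 5 species and 4 links.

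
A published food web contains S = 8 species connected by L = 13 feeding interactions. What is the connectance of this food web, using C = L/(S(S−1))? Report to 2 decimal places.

The web has S = 8 species and L = 13 feeding links.
C = L / (S(S−1)) = 13 / 56 = 0.2321 ≈ 0.23.

C = 0.23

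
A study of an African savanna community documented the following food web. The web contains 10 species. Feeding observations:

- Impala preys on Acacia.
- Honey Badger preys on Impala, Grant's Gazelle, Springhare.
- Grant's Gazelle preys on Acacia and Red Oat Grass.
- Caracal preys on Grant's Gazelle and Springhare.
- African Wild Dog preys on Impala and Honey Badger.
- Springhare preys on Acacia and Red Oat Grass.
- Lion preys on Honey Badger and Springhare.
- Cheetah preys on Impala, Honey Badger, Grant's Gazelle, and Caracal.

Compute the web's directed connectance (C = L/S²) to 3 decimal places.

C = 0.180

The web has S = 10 species and L = 18 feeding links.
C = L / S² = 18 / 100 = 0.1800 ≈ 0.180.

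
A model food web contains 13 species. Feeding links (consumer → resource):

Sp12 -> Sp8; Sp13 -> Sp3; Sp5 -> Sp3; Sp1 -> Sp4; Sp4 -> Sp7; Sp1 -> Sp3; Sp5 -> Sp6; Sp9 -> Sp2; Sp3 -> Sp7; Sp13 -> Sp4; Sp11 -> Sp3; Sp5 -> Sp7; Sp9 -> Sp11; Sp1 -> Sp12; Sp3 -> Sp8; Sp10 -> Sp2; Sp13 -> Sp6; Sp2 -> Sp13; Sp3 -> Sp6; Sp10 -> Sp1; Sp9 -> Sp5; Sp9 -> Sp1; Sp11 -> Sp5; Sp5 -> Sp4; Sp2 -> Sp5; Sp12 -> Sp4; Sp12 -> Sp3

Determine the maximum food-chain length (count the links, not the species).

One longest chain: Sp7 → Sp4 → Sp13 → Sp2 → Sp9.
It has 5 species and 4 links.

4 links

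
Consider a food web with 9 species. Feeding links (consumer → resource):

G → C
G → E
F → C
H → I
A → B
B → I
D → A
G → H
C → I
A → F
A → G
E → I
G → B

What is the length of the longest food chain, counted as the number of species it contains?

5 species

One longest chain: I → B → G → A → D.
It has 5 species and 4 links.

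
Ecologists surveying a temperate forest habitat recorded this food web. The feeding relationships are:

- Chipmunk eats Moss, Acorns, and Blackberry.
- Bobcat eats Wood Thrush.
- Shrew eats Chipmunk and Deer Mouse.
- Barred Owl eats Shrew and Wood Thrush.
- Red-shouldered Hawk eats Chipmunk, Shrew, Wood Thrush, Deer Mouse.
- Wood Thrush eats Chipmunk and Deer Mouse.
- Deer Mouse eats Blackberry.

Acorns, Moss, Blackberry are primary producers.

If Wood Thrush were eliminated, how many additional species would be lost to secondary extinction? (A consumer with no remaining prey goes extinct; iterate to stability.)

Remove Wood Thrush.
Round 1: Bobcat (all prey gone) → extinct.
No further losses. Total secondary extinctions: 1.

1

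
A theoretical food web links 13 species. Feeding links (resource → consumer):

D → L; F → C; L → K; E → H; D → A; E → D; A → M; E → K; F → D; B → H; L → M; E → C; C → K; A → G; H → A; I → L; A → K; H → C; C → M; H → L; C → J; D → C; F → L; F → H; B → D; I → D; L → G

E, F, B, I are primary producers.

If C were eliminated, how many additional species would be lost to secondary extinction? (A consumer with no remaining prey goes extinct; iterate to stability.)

1

Remove C.
Round 1: J (all prey gone) → extinct.
No further losses. Total secondary extinctions: 1.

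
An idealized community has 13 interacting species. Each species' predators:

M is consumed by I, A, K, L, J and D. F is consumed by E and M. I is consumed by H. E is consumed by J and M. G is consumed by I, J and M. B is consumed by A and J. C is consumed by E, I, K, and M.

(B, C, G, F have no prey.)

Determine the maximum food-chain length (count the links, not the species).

One longest chain: C → E → M → I → H.
It has 5 species and 4 links.

4 links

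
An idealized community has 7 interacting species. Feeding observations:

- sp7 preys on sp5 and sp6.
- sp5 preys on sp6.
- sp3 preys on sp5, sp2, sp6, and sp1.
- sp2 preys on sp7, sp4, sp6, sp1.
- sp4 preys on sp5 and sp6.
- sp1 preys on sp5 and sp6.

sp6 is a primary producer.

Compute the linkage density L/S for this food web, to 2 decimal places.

There are L = 15 links among S = 7 species.
L/S = 15/7 = 2.1429 ≈ 2.14.

L/S = 2.14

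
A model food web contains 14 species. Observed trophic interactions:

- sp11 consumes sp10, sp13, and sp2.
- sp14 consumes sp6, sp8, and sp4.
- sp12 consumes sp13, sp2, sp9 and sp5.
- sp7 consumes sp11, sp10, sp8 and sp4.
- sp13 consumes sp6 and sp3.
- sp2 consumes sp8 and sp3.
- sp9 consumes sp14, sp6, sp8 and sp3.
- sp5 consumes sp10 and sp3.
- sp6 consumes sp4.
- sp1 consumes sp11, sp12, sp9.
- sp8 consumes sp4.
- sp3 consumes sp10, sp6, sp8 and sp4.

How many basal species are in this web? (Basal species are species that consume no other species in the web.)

2

Basal species (no prey listed): sp4, sp10.
Count: 2.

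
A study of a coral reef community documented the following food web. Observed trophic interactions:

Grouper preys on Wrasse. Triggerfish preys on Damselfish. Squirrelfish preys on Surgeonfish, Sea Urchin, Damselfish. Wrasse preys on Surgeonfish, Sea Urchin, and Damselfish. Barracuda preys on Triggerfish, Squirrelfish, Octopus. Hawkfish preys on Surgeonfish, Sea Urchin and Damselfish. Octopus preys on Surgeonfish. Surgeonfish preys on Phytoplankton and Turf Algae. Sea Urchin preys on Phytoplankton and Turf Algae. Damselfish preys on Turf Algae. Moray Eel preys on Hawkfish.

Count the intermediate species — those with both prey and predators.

Intermediate species (has both prey and predators): Surgeonfish, Damselfish, Sea Urchin, Hawkfish, Squirrelfish, Octopus, Triggerfish, Wrasse.
Count: 8.

8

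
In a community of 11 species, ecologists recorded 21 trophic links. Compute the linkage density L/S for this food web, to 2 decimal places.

L/S = 1.91

There are L = 21 links among S = 11 species.
L/S = 21/11 = 1.9091 ≈ 1.91.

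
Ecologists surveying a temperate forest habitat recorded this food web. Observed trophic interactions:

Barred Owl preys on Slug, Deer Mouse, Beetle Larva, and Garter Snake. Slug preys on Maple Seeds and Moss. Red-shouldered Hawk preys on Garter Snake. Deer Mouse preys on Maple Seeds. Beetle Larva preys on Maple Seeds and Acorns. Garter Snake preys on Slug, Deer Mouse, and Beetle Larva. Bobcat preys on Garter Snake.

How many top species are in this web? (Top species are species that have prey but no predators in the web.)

Top species (has prey, but nothing eats it): Bobcat, Barred Owl, Red-shouldered Hawk.
Count: 3.

3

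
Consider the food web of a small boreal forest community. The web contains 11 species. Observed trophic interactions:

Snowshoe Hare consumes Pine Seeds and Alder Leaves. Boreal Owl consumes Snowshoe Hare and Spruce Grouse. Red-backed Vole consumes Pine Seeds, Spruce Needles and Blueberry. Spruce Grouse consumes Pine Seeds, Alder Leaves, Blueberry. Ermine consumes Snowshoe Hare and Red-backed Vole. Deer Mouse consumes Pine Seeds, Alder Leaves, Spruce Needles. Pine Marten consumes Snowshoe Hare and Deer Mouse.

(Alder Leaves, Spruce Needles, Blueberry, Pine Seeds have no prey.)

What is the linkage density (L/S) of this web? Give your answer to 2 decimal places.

L/S = 1.55

There are L = 17 links among S = 11 species.
L/S = 17/11 = 1.5455 ≈ 1.55.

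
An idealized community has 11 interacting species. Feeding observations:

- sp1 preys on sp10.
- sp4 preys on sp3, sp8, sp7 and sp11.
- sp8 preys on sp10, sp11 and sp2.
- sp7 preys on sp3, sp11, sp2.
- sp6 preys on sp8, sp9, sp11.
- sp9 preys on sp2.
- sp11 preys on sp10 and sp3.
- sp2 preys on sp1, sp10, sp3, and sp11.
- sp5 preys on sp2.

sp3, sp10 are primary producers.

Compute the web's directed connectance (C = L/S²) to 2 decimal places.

The web has S = 11 species and L = 22 feeding links.
C = L / S² = 22 / 121 = 0.1818 ≈ 0.18.

C = 0.18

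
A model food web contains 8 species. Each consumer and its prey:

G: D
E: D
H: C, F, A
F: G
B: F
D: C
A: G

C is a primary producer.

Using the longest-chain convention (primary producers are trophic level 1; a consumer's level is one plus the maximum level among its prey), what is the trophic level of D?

C is a producer → level 1.
D eats C → level 2.

Trophic level 2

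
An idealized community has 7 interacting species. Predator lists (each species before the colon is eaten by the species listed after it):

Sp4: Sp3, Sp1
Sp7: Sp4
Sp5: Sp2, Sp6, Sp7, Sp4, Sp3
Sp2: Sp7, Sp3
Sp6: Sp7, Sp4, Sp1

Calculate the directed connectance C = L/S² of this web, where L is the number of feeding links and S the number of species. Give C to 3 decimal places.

C = 0.265

The web has S = 7 species and L = 13 feeding links.
C = L / S² = 13 / 49 = 0.2653 ≈ 0.265.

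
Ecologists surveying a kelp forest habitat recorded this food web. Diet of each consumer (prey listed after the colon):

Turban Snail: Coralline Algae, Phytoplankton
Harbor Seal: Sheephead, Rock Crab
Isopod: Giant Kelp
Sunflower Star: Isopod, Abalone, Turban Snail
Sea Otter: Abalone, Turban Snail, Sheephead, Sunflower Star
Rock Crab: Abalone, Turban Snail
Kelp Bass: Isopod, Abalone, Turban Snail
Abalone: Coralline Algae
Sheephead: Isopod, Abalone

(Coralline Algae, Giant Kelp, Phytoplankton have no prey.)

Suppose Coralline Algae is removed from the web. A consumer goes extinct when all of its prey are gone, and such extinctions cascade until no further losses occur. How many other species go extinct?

1

Remove Coralline Algae.
Round 1: Abalone (all prey gone) → extinct.
No further losses. Total secondary extinctions: 1.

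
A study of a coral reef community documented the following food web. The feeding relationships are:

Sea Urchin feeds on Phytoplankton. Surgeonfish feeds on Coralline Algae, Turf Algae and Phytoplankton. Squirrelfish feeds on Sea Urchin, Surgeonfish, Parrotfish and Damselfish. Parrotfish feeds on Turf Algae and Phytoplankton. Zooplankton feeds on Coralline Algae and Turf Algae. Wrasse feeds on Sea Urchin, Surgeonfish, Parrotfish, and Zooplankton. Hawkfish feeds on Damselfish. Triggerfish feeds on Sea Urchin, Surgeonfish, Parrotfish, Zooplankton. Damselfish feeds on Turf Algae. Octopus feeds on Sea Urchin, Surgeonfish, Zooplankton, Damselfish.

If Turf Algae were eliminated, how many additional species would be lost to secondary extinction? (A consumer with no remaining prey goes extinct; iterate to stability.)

2

Remove Turf Algae.
Round 1: Damselfish (all prey gone) → extinct.
Round 2: Hawkfish (all prey gone) → extinct.
No further losses. Total secondary extinctions: 2.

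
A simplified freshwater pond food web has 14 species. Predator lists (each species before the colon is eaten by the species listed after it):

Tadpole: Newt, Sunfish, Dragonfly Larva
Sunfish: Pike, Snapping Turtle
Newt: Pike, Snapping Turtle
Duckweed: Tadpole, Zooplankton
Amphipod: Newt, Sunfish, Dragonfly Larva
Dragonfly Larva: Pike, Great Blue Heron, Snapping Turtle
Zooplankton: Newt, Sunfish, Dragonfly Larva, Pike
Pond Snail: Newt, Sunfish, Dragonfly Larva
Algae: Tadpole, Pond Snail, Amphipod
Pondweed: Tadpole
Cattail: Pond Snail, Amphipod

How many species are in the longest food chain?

4 species

One longest chain: Duckweed → Tadpole → Newt → Pike.
It has 4 species and 3 links.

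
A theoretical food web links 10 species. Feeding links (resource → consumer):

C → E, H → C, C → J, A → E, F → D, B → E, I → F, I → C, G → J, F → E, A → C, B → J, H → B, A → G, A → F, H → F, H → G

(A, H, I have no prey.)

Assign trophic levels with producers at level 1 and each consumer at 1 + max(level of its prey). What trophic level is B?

H is a producer → level 1.
B eats H → level 2.

Trophic level 2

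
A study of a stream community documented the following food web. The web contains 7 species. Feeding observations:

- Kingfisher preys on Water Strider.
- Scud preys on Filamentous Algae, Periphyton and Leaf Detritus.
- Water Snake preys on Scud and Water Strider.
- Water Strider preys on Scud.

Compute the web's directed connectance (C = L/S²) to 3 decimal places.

C = 0.143

The web has S = 7 species and L = 7 feeding links.
C = L / S² = 7 / 49 = 0.1429 ≈ 0.143.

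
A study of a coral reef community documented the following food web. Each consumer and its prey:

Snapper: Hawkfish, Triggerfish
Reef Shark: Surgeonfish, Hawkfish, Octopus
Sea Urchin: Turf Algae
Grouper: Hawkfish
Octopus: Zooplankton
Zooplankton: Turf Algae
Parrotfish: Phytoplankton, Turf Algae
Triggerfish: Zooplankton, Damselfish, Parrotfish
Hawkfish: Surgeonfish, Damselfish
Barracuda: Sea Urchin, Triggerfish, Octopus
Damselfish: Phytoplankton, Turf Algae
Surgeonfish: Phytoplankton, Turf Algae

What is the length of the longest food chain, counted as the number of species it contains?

One longest chain: Turf Algae → Zooplankton → Triggerfish → Barracuda.
It has 4 species and 3 links.

4 species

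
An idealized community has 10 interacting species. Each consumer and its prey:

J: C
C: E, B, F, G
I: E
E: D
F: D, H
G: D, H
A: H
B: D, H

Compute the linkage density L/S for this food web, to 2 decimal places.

There are L = 14 links among S = 10 species.
L/S = 14/10 = 1.4000 ≈ 1.40.

L/S = 1.40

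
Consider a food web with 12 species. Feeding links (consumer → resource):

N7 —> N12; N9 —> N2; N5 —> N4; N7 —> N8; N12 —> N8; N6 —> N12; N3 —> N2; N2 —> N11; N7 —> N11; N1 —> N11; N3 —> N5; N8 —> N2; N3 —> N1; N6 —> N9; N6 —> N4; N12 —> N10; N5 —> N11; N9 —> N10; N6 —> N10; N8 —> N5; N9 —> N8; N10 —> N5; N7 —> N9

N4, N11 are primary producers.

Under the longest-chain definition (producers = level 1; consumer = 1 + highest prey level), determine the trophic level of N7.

Trophic level 5

N11 is a producer → level 1.
N2 eats N11 → level 2.
N8 eats N2 (level 2); other prey at levels: N5 2 → level 3.
N9 eats N8 (level 3); other prey at levels: N2 2, N10 3 → level 4.
N7 eats N9 (level 4); other prey at levels: N11 1, N8 3, N12 4 → level 5.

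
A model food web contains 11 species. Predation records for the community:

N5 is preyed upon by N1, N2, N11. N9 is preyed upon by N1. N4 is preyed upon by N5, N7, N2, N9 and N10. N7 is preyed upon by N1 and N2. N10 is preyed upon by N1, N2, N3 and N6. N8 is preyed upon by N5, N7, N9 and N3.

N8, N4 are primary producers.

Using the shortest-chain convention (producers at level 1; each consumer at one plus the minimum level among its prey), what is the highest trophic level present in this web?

3

Producers (level 1): N8, N4.
Following each consumer down to its lowest-level prey: N4 → N10 → N6 (levels 1 through 3).
All prey of N6 (N10 2) are at level 2 or above, so N6 is at level 1 + 2 = 3.
Every consumer has at least one prey at level 2 or below, so none exceeds level 3.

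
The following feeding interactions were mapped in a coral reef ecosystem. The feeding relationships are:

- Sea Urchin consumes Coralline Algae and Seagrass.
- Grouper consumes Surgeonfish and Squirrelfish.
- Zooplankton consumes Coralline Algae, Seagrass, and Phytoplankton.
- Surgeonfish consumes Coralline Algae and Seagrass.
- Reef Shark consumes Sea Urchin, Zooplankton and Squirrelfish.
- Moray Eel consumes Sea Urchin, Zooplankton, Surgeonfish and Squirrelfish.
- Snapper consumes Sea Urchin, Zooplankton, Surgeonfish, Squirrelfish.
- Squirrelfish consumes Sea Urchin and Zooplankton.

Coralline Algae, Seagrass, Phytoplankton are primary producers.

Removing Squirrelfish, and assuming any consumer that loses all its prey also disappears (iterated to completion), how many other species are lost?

0

Remove Squirrelfish.
Every predator of it retains at least one other prey: Moray Eel still has Surgeonfish, Zooplankton, Sea Urchin; Grouper still has Surgeonfish; Reef Shark still has Zooplankton, Sea Urchin; Snapper still has Surgeonfish, Zooplankton, Sea Urchin.
No consumer loses all prey, so no secondary extinctions occur.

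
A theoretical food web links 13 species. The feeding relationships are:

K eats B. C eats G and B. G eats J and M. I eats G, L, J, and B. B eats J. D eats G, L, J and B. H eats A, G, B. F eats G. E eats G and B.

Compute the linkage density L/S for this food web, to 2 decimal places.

There are L = 20 links among S = 13 species.
L/S = 20/13 = 1.5385 ≈ 1.54.

L/S = 1.54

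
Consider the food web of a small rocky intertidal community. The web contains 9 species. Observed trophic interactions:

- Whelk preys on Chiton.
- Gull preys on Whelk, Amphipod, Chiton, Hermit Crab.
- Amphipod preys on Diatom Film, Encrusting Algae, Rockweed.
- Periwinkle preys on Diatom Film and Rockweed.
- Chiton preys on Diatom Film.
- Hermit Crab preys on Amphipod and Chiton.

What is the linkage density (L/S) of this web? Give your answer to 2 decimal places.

There are L = 13 links among S = 9 species.
L/S = 13/9 = 1.4444 ≈ 1.44.

L/S = 1.44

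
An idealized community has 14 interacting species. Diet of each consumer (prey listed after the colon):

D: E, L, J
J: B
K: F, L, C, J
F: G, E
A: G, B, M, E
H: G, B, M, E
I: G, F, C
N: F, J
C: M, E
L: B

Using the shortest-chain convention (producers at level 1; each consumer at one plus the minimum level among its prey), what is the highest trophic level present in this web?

Producers (level 1): G, B, M, E.
Following each consumer down to its lowest-level prey: B → J → K (levels 1 through 3).
All prey of K (J 2, F 2, L 2, C 2) are at level 2 or above, so K is at level 1 + 2 = 3.
Every consumer has at least one prey at level 2 or below, so none exceeds level 3.

3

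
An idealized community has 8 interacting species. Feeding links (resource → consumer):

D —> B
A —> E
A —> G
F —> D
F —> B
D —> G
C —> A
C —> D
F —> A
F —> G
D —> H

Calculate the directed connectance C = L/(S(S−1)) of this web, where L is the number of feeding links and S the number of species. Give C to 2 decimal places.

C = 0.20

The web has S = 8 species and L = 11 feeding links.
C = L / (S(S−1)) = 11 / 56 = 0.1964 ≈ 0.20.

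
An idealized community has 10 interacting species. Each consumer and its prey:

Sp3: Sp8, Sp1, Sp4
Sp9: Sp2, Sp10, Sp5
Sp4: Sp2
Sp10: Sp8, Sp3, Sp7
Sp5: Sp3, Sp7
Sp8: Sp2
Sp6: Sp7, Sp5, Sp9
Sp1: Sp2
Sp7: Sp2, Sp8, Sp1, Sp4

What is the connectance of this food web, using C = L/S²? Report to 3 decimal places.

The web has S = 10 species and L = 21 feeding links.
C = L / S² = 21 / 100 = 0.2100 ≈ 0.210.

C = 0.210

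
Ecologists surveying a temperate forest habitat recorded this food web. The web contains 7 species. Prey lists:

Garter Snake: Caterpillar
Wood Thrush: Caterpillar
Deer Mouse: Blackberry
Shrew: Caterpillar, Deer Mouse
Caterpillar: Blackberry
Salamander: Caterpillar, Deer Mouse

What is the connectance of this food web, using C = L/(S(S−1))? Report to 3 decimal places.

C = 0.190

The web has S = 7 species and L = 8 feeding links.
C = L / (S(S−1)) = 8 / 42 = 0.1905 ≈ 0.190.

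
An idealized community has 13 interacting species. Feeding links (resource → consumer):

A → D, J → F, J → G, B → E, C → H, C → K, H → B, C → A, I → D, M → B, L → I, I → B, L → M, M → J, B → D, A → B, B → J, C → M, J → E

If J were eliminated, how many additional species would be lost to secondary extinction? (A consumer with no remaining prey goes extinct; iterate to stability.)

2

Remove J.
Round 1: G (all prey gone), F (all prey gone) → extinct.
No further losses. Total secondary extinctions: 2.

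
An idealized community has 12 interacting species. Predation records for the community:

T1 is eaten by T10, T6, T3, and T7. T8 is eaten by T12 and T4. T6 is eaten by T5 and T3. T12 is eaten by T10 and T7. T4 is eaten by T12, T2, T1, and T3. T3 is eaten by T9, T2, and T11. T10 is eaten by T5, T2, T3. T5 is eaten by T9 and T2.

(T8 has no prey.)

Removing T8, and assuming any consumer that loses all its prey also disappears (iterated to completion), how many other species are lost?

11

Remove T8.
Round 1: T4 (all prey gone) → extinct.
Round 2: T1 (all prey gone), T12 (all prey gone) → extinct.
Round 3: T7 (all prey gone), T10 (all prey gone), T6 (all prey gone) → extinct.
Round 4: T5 (all prey gone), T3 (all prey gone) → extinct.
Round 5: T11 (all prey gone), T2 (all prey gone), T9 (all prey gone) → extinct.
No further losses. Total secondary extinctions: 11.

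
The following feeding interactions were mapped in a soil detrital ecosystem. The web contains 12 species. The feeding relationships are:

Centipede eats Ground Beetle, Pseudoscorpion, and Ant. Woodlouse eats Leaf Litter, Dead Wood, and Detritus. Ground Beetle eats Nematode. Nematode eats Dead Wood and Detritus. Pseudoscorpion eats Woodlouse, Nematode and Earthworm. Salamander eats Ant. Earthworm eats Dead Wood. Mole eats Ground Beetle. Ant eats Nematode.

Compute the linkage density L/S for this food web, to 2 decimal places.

L/S = 1.33

There are L = 16 links among S = 12 species.
L/S = 16/12 = 1.3333 ≈ 1.33.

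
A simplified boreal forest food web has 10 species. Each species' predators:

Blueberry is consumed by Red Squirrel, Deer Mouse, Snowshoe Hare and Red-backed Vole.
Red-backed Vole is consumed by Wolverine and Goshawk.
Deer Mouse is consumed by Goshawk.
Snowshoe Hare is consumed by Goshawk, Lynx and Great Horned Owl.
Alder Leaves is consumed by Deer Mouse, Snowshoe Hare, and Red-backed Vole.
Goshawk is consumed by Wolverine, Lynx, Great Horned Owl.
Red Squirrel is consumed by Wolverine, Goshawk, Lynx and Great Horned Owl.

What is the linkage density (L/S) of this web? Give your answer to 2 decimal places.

L/S = 2.00

There are L = 20 links among S = 10 species.
L/S = 20/10 = 2.0000 ≈ 2.00.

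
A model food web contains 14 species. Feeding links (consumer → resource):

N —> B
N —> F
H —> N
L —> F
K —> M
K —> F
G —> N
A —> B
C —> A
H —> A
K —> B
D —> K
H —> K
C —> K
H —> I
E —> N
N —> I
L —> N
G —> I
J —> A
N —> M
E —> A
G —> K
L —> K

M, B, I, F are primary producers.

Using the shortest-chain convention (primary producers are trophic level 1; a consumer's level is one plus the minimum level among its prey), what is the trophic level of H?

I is a producer → level 1.
H eats I → level 2.

Trophic level 2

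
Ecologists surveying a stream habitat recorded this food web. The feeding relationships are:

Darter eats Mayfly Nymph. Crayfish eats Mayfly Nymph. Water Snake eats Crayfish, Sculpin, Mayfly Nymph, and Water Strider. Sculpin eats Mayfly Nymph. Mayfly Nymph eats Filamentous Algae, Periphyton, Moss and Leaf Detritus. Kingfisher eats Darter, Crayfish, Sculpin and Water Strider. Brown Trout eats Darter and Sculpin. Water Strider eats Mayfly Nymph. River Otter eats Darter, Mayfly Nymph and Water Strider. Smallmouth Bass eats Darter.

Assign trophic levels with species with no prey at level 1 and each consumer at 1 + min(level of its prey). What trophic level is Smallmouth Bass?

Trophic level 4

Leaf Detritus has no prey (basal) → level 1.
Mayfly Nymph eats Leaf Detritus → level 2.
Darter eats Mayfly Nymph → level 3.
Smallmouth Bass eats Darter → level 4.
No prey of Smallmouth Bass is below level 3, so 4 is the minimum.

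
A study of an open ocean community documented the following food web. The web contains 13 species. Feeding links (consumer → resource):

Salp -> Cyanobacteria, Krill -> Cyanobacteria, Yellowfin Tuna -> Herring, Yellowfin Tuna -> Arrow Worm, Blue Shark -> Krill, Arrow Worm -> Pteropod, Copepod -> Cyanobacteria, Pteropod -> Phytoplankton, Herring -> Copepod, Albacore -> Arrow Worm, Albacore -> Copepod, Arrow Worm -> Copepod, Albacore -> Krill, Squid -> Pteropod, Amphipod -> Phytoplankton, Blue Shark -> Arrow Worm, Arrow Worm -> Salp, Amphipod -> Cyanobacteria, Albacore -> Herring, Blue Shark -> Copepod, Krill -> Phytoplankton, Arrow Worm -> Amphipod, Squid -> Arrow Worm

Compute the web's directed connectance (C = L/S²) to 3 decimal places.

The web has S = 13 species and L = 23 feeding links.
C = L / S² = 23 / 169 = 0.1361 ≈ 0.136.

C = 0.136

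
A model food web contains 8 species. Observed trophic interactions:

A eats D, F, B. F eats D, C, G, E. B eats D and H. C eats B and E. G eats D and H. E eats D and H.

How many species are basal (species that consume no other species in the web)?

2

Basal species (no prey listed): D, H.
Count: 2.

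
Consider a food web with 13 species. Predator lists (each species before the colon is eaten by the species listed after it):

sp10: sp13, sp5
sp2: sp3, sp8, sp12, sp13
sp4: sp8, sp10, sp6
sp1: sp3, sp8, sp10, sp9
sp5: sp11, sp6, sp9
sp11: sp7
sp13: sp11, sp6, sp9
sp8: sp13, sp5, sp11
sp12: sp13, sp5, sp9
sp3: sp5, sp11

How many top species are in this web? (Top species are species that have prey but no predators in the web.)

3

Top species (has prey, but nothing eats it): sp6, sp9, sp7.
Count: 3.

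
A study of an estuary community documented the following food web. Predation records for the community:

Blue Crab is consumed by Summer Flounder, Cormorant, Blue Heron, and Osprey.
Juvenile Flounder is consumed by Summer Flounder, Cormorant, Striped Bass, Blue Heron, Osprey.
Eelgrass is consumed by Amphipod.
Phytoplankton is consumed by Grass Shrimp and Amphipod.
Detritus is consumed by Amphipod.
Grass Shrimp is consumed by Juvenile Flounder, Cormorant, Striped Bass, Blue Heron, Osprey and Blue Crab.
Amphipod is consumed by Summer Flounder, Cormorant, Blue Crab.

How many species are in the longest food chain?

One longest chain: Phytoplankton → Grass Shrimp → Blue Crab → Cormorant.
It has 4 species and 3 links.

4 species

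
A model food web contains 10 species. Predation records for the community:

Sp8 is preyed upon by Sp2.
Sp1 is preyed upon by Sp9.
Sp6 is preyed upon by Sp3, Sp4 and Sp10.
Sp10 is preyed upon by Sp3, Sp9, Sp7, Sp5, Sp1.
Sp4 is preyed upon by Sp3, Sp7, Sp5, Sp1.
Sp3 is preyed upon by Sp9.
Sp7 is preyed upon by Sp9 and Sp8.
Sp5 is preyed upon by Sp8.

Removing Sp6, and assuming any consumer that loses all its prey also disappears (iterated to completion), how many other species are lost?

9

Remove Sp6.
Round 1: Sp4 (all prey gone), Sp10 (all prey gone) → extinct.
Round 2: Sp3 (all prey gone), Sp5 (all prey gone), Sp1 (all prey gone), Sp7 (all prey gone) → extinct.
Round 3: Sp8 (all prey gone), Sp9 (all prey gone) → extinct.
Round 4: Sp2 (all prey gone) → extinct.
No further losses. Total secondary extinctions: 9.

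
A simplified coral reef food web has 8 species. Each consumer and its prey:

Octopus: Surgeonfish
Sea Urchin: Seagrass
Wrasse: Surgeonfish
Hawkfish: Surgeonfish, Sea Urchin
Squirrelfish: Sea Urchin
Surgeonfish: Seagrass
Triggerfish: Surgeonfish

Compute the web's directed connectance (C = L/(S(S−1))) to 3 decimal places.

C = 0.143

The web has S = 8 species and L = 8 feeding links.
C = L / (S(S−1)) = 8 / 56 = 0.1429 ≈ 0.143.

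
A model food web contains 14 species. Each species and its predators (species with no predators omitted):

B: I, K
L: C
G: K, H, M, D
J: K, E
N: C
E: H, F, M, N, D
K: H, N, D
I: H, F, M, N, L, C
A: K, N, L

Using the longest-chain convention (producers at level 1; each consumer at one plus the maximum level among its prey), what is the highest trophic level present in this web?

Producers (level 1): B, J, A, G.
B → I → N → C gives C level 4.
No species has a prey at level 4, so no species reaches level 5.

4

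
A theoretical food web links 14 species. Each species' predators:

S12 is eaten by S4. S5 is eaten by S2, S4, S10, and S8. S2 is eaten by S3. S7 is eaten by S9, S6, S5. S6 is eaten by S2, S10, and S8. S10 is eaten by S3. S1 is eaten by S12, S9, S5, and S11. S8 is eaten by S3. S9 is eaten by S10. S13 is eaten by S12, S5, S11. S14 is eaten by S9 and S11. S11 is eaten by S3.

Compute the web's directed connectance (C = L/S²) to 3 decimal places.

The web has S = 14 species and L = 25 feeding links.
C = L / S² = 25 / 196 = 0.1276 ≈ 0.128.

C = 0.128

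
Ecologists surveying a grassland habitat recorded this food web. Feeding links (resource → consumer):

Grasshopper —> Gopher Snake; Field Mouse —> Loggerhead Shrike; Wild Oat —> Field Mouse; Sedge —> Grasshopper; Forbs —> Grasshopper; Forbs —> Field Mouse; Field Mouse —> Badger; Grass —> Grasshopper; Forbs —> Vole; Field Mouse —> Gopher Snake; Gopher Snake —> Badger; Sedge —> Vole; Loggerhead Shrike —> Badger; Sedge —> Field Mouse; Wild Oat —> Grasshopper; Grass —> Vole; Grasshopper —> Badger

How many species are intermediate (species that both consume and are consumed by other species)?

Intermediate species (has both prey and predators): Field Mouse, Grasshopper, Loggerhead Shrike, Gopher Snake.
Count: 4.

4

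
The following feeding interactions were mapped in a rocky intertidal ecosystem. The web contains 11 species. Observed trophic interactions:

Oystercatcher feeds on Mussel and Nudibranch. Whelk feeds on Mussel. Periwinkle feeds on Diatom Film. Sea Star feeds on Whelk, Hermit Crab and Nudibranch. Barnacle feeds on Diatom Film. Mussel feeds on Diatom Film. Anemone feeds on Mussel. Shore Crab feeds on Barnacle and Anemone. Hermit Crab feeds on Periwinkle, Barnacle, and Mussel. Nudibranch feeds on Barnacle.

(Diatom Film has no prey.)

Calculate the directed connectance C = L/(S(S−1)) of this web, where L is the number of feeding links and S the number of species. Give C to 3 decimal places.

C = 0.145

The web has S = 11 species and L = 16 feeding links.
C = L / (S(S−1)) = 16 / 110 = 0.1455 ≈ 0.145.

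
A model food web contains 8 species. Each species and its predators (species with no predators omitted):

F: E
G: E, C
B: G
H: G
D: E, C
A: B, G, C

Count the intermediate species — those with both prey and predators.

2

Intermediate species (has both prey and predators): B, G.
Count: 2.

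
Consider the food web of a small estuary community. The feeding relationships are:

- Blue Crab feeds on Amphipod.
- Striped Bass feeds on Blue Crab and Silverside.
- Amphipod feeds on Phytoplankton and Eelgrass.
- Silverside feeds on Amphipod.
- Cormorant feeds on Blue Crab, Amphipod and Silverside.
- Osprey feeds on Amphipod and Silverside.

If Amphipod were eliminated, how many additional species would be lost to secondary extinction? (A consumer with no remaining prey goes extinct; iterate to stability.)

Remove Amphipod.
Round 1: Blue Crab (all prey gone), Silverside (all prey gone) → extinct.
Round 2: Osprey (all prey gone), Cormorant (all prey gone), Striped Bass (all prey gone) → extinct.
No further losses. Total secondary extinctions: 5.

5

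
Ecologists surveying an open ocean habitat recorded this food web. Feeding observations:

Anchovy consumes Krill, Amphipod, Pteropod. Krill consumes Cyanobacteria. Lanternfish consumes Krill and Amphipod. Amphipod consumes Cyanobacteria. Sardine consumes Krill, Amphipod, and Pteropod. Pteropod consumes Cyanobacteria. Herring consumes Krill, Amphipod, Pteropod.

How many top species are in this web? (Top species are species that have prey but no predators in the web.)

Top species (has prey, but nothing eats it): Lanternfish, Sardine, Herring, Anchovy.
Count: 4.

4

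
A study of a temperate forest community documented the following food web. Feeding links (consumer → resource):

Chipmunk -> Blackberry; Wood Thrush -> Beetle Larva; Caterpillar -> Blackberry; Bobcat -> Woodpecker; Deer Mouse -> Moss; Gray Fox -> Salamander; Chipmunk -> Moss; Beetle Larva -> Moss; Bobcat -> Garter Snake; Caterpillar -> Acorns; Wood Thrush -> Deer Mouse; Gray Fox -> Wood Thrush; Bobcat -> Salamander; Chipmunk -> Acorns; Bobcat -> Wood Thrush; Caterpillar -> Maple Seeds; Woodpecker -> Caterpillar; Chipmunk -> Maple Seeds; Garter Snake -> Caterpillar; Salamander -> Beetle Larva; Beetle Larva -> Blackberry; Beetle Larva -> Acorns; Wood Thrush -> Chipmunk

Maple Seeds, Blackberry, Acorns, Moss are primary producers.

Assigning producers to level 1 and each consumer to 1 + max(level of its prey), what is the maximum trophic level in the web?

Producers (level 1): Maple Seeds, Blackberry, Acorns, Moss.
Blackberry → Beetle Larva → Salamander → Bobcat gives Bobcat level 4.
No species has a prey at level 4, so no species reaches level 5.

4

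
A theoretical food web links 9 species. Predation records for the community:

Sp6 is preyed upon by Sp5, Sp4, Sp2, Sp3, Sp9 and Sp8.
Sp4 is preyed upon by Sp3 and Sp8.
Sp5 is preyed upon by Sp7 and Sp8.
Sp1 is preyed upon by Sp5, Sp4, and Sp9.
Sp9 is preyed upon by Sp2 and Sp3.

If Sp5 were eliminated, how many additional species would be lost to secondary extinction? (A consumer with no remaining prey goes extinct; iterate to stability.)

1

Remove Sp5.
Round 1: Sp7 (all prey gone) → extinct.
No further losses. Total secondary extinctions: 1.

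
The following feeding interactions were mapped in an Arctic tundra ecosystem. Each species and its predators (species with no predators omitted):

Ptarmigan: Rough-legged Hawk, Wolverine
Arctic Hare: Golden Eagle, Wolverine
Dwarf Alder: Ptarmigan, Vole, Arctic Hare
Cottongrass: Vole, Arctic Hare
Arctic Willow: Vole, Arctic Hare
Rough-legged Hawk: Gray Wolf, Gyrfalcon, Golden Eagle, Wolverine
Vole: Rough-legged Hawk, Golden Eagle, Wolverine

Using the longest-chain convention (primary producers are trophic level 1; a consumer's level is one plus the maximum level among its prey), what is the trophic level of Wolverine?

Dwarf Alder is a producer → level 1.
Ptarmigan eats Dwarf Alder → level 2.
Rough-legged Hawk eats Ptarmigan (level 2); other prey at levels: Vole 2 → level 3.
Wolverine eats Rough-legged Hawk (level 3); other prey at levels: Ptarmigan 2, Vole 2, Arctic Hare 2 → level 4.

Trophic level 4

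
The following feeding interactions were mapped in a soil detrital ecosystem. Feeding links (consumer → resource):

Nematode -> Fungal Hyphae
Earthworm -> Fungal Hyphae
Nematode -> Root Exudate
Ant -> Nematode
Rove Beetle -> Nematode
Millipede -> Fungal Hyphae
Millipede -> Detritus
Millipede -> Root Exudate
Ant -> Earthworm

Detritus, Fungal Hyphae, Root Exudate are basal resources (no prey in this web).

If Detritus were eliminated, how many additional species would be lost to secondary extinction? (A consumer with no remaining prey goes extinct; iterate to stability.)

0

Remove Detritus.
Every predator of it retains at least one other prey: Millipede still has Fungal Hyphae, Root Exudate.
No consumer loses all prey, so no secondary extinctions occur.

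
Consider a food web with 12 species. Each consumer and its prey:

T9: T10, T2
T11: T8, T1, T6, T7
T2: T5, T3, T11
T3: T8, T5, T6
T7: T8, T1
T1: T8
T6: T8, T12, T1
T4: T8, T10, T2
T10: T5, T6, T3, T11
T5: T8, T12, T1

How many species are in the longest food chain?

6 species

One longest chain: T8 → T1 → T5 → T3 → T10 → T9.
It has 6 species and 5 links.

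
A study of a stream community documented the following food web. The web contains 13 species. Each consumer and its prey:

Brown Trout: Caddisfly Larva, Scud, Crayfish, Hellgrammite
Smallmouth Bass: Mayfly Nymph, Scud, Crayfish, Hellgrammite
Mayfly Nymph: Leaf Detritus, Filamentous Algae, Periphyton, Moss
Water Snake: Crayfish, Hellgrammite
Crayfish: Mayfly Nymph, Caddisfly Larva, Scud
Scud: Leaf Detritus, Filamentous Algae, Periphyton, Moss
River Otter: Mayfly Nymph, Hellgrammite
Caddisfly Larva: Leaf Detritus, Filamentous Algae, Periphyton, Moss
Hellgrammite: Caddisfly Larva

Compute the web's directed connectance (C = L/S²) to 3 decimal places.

The web has S = 13 species and L = 28 feeding links.
C = L / S² = 28 / 169 = 0.1657 ≈ 0.166.

C = 0.166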